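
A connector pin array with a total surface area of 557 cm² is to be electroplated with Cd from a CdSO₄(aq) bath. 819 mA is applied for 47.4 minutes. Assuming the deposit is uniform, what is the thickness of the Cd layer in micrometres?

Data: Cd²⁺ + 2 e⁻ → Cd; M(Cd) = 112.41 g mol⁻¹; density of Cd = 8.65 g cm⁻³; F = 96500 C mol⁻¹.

2.82 μm

Q = I·t = 0.8190 × 2844.0 = 2329 C; n(e⁻) = 0.02414 mol.
n(Cd) = n(e⁻)/2 = 0.01207 mol, so m = 0.01207 × 112.41 = 1.357 g.
Volume = m/ρ = 1.357 / 8.65 = 0.1568 cm³.
Thickness = V/A = 0.1568 / 557 = 2.82 × 10⁻⁴ cm = 2.82 μm.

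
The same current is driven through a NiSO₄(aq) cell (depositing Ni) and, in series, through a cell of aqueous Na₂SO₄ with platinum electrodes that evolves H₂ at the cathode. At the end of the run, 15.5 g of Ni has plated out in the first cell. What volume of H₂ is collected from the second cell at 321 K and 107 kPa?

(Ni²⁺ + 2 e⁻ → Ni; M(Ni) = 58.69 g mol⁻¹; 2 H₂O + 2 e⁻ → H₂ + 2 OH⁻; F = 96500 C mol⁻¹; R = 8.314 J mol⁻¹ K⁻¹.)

6.59 L

n(Ni) = 15.5 / 58.69 = 0.2641 mol, so n(e⁻) = 2 × 0.2641 = 0.5282 mol.
The cells are in series, so the same 0.5282 mol of electrons passes through the second cell.
2 H₂O + 2 e⁻ → H₂ + 2 OH⁻ — 2 mol e⁻ per mol H₂, so n(H₂) = 0.5282/2 = 0.2641 mol.
V = nRT/P = (0.2641 × 8.314 × 321) / (107 × 10³) = 0.00659 m³ = 6.59 L.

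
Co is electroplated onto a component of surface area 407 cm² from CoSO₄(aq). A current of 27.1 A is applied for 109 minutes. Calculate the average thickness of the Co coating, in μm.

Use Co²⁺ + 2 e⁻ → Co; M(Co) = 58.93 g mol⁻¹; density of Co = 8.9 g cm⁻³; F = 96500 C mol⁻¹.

149 μm

Q = I·t = 27.10 × 6540.0 = 177200 C; n(e⁻) = 1.837 mol.
n(Co) = n(e⁻)/2 = 0.9183 mol, so m = 0.9183 × 58.93 = 54.12 g.
Volume = m/ρ = 54.12 / 8.9 = 6.080 cm³.
Thickness = V/A = 6.080 / 407 = 0.0149 cm = 149 μm.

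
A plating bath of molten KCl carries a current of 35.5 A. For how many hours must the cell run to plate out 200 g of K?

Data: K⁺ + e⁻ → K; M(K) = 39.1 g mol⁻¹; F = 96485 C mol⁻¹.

n(K) = m/M = 200 / 39.1 = 5.115 mol.
Each K atom requires 1 electron, so n(e⁻) = 1 × 5.115 = 5.115 mol.
Q = n(e⁻)·F = 5.115 × 96485 = 493500 C.
t = Q/I = 493500 / 35.50 A = 13900 s = 3.86 h.

3.86 h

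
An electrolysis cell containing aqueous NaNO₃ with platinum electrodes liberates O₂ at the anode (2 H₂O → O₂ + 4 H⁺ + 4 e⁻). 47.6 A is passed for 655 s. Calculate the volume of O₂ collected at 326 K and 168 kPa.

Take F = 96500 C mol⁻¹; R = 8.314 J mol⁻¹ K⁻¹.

1.30 L

Q = I·t = 47.60 A × 655.00 s = 31180 C.
n(e⁻) = Q/F = 31180 / 96500 = 0.3231 mol.
4 electrons are transferred per O₂ molecule, so n(O₂) = 0.3231 / 4 = 0.08077 mol.
V = nRT/P = (0.08077 × 8.314 × 326) / (168 × 10³ Pa) = 0.00130 m³ = 1.30 L.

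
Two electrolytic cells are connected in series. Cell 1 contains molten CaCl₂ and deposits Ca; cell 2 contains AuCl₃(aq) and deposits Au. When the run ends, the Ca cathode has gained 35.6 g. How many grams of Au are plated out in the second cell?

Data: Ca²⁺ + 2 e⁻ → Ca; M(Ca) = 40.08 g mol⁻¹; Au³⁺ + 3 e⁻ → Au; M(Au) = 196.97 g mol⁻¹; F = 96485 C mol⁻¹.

117 g

n(Ca) = 35.6 / 40.08 = 0.8882 mol.
Since Ca²⁺ + 2 e⁻ → Ca, n(e⁻) passed = 2 × 0.8882 = 1.776 mol.
Cells in series carry the same charge, so the same 1.776 mol of electrons passes through cell 2.
Au³⁺ + 3 e⁻ → Au, so n(Au) = 1.776 / 3 = 0.5921 mol.
m(Au) = 0.5921 × 196.97 = 117 g.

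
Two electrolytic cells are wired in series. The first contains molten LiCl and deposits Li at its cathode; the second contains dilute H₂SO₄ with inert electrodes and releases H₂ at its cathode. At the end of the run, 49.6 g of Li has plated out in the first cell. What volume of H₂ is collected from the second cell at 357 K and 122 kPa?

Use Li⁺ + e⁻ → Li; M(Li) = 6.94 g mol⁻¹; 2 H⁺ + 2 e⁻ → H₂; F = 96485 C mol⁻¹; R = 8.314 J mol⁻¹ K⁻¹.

n(Li) = 49.6 / 6.94 = 7.147 mol, so n(e⁻) = 1 × 7.147 = 7.147 mol.
The cells are in series, so the same 7.147 mol of electrons passes through the second cell.
2 H⁺ + 2 e⁻ → H₂ — 2 mol e⁻ per mol H₂, so n(H₂) = 7.147/2 = 3.573 mol.
V = nRT/P = (3.573 × 8.314 × 357) / (122 × 10³) = 0.0869 m³ = 86.9 L.

86.9 L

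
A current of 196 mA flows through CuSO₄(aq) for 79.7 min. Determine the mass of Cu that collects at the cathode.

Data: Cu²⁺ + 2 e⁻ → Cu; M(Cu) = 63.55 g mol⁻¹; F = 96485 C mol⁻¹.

Q = I·t = 0.1960 A × 4782.0 s = 937.3 C.
n(e⁻) = Q/F = 937.3 / 96485 = 0.009714 mol.
Cu²⁺ + 2 e⁻ → Cu, so n(Cu) = n(e⁻)/2 = 0.004857 mol.
m = n·M = 0.004857 × 63.55 = 0.309 g.

0.309 g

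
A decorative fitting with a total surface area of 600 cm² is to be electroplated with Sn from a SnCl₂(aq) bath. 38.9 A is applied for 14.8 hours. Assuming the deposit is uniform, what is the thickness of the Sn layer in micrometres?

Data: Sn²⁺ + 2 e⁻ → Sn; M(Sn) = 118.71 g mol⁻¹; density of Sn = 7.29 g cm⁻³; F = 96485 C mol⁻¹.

2910 μm

Q = I·t = 38.90 × 53280 = 2073000 C; n(e⁻) = 21.48 mol.
n(Sn) = n(e⁻)/2 = 10.74 mol, so m = 10.74 × 118.71 = 1275 g.
Volume = m/ρ = 1275 / 7.29 = 174.9 cm³.
Thickness = V/A = 174.9 / 600 = 0.291 cm = 2910 μm.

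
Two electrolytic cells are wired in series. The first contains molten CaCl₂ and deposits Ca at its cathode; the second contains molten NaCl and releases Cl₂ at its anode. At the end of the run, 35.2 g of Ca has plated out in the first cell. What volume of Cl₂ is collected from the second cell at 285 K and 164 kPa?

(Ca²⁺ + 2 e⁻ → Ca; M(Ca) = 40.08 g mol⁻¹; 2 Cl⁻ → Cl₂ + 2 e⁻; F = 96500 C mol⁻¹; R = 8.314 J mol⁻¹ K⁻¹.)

n(Ca) = 35.2 / 40.08 = 0.8782 mol, so n(e⁻) = 2 × 0.8782 = 1.756 mol.
The cells are in series, so the same 1.756 mol of electrons passes through the second cell.
2 Cl⁻ → Cl₂ + 2 e⁻ — 2 mol e⁻ per mol Cl₂, so n(Cl₂) = 1.756/2 = 0.8782 mol.
V = nRT/P = (0.8782 × 8.314 × 285) / (164 × 10³) = 0.0127 m³ = 12.7 L.

12.7 L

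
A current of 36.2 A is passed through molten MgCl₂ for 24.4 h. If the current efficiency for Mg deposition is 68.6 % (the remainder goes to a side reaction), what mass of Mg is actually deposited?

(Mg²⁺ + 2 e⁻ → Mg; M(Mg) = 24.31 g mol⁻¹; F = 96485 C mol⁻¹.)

Q = I·t = 36.20 × 87840 = 3180000 C.
n(e⁻) = 3180000/96485 = 32.96 mol; theoretically n(Mg) = 32.96/2 = 16.48 mol, m_theo = 400.6 g.
At 68.6 % efficiency, m_actual = 0.686 × 400.6 = 275 g.

275 g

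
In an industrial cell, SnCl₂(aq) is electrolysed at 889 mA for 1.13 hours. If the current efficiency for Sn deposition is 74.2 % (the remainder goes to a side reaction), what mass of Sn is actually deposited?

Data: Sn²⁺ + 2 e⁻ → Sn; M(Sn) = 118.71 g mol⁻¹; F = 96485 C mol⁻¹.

1.65 g

Q = I·t = 0.8890 × 4068.0 = 3616 C.
n(e⁻) = 3616/96485 = 0.03748 mol; theoretically n(Sn) = 0.03748/2 = 0.01874 mol, m_theo = 2.225 g.
At 74.2 % efficiency, m_actual = 0.742 × 2.225 = 1.65 g.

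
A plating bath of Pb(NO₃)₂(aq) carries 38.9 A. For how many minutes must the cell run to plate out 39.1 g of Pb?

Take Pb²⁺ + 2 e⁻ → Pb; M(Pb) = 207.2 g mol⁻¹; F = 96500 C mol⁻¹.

n(Pb) = m/M = 39.1 / 207.2 = 0.1887 mol.
Each Pb atom requires 2 electrons, so n(e⁻) = 2 × 0.1887 = 0.3774 mol.
Q = n(e⁻)·F = 0.3774 × 96500 = 36420 C.
t = Q/I = 36420 / 38.90 A = 936.3 s = 15.6 min.

15.6 min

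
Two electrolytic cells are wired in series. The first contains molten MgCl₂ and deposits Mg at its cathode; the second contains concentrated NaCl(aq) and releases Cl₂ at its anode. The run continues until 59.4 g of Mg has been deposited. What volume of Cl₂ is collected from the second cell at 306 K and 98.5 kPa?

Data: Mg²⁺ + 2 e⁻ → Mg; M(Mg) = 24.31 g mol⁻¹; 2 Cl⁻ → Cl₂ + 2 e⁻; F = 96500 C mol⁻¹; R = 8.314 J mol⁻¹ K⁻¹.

63.1 L

n(Mg) = 59.4 / 24.31 = 2.443 mol, so n(e⁻) = 2 × 2.443 = 4.887 mol.
The cells are in series, so the same 4.887 mol of electrons passes through the second cell.
2 Cl⁻ → Cl₂ + 2 e⁻ — 2 mol e⁻ per mol Cl₂, so n(Cl₂) = 4.887/2 = 2.443 mol.
V = nRT/P = (2.443 × 8.314 × 306) / (98.5 × 10³) = 0.0631 m³ = 63.1 L.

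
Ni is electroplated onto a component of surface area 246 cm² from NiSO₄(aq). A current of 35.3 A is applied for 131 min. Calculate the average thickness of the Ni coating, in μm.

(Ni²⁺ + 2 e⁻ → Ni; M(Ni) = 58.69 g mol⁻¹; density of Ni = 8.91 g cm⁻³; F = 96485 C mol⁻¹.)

385 μm

Q = I·t = 35.30 × 7860.0 = 277500 C; n(e⁻) = 2.876 mol.
n(Ni) = n(e⁻)/2 = 1.438 mol, so m = 1.438 × 58.69 = 84.39 g.
Volume = m/ρ = 84.39 / 8.91 = 9.471 cm³.
Thickness = V/A = 9.471 / 246 = 0.0385 cm = 385 μm.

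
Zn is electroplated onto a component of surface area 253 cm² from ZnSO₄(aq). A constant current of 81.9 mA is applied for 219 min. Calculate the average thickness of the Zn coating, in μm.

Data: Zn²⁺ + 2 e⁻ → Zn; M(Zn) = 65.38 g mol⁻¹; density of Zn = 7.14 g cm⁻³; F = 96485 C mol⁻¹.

2.02 μm

Q = I·t = 0.08190 × 13140 = 1076 C; n(e⁻) = 0.01115 mol.
n(Zn) = n(e⁻)/2 = 0.005577 mol, so m = 0.005577 × 65.38 = 0.3646 g.
Volume = m/ρ = 0.3646 / 7.14 = 0.05107 cm³.
Thickness = V/A = 0.05107 / 253 = 2.02 × 10⁻⁴ cm = 2.02 μm.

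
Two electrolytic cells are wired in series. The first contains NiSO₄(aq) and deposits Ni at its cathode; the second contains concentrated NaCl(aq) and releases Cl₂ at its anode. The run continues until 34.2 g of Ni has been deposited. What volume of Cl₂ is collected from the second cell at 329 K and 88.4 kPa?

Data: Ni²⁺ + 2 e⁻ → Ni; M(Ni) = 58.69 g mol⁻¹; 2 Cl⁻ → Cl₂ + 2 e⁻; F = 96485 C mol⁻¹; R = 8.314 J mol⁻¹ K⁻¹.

n(Ni) = 34.2 / 58.69 = 0.5827 mol, so n(e⁻) = 2 × 0.5827 = 1.165 mol.
The cells are in series, so the same 1.165 mol of electrons passes through the second cell.
2 Cl⁻ → Cl₂ + 2 e⁻ — 2 mol e⁻ per mol Cl₂, so n(Cl₂) = 1.165/2 = 0.5827 mol.
V = nRT/P = (0.5827 × 8.314 × 329) / (88.4 × 10³) = 0.0180 m³ = 18.0 L.

18.0 L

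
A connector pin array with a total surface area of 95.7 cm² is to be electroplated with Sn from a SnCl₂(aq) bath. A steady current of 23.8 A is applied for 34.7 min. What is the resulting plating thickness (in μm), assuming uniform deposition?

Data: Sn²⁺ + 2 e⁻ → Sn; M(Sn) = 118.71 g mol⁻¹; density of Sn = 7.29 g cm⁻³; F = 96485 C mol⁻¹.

437 μm

Q = I·t = 23.80 × 2082.0 = 49550 C; n(e⁻) = 0.5136 mol.
n(Sn) = n(e⁻)/2 = 0.2568 mol, so m = 0.2568 × 118.71 = 30.48 g.
Volume = m/ρ = 30.48 / 7.29 = 4.181 cm³.
Thickness = V/A = 4.181 / 95.7 = 0.0437 cm = 437 μm.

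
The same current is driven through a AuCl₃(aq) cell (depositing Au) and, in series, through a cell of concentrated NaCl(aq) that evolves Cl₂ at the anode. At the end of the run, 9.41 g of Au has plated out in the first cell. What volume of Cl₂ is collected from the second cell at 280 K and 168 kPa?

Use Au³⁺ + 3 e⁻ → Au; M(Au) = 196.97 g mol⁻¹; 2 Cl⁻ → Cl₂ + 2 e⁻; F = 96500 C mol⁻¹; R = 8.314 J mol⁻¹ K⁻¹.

n(Au) = 9.41 / 196.97 = 0.04777 mol, so n(e⁻) = 3 × 0.04777 = 0.1433 mol.
The cells are in series, so the same 0.1433 mol of electrons passes through the second cell.
2 Cl⁻ → Cl₂ + 2 e⁻ — 2 mol e⁻ per mol Cl₂, so n(Cl₂) = 0.1433/2 = 0.07166 mol.
V = nRT/P = (0.07166 × 8.314 × 280) / (168 × 10³) = 9.93 × 10⁻⁴ m³ = 0.993 L.

0.993 L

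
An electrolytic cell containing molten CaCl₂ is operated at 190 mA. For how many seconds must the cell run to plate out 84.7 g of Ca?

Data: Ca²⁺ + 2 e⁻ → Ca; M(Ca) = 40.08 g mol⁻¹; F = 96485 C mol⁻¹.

2.15 × 10⁶ s

n(Ca) = m/M = 84.7 / 40.08 = 2.113 mol.
Each Ca atom requires 2 electrons, so n(e⁻) = 2 × 2.113 = 4.227 mol.
Q = n(e⁻)·F = 4.227 × 96485 = 407800 C.
t = Q/I = 407800 / 0.1900 A = 2146000 s.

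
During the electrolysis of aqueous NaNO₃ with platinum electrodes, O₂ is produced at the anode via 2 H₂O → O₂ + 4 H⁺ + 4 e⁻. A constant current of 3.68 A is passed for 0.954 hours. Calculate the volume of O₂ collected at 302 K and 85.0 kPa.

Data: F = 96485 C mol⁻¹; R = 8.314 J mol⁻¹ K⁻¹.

0.967 L

Q = I·t = 3.680 A × 3434.4 s = 12640 C.
n(e⁻) = Q/F = 12640 / 96485 = 0.1310 mol.
4 electrons are transferred per O₂ molecule, so n(O₂) = 0.1310 / 4 = 0.03275 mol.
V = nRT/P = (0.03275 × 8.314 × 302) / (85.0 × 10³ Pa) = 9.67 × 10⁻⁴ m³ = 0.967 L.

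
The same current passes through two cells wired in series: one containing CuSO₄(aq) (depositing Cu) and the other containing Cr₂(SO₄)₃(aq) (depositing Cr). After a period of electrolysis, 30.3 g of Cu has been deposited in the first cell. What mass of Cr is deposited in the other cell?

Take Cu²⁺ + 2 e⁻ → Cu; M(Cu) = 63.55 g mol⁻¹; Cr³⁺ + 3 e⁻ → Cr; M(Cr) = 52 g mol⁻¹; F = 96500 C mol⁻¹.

n(Cu) = 30.3 / 63.55 = 0.4768 mol.
Since Cu²⁺ + 2 e⁻ → Cu, n(e⁻) passed = 2 × 0.4768 = 0.9536 mol.
Cells in series carry the same charge, so the same 0.9536 mol of electrons passes through cell 2.
Cr³⁺ + 3 e⁻ → Cr, so n(Cr) = 0.9536 / 3 = 0.3179 mol.
m(Cr) = 0.3179 × 52 = 16.5 g.

16.5 g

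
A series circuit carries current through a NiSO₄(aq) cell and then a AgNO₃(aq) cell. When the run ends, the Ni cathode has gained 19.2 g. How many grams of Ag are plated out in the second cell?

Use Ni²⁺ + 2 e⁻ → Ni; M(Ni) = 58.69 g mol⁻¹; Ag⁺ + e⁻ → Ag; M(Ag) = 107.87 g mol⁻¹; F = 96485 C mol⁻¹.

n(Ni) = 19.2 / 58.69 = 0.3271 mol.
Since Ni²⁺ + 2 e⁻ → Ni, n(e⁻) passed = 2 × 0.3271 = 0.6543 mol.
Cells in series carry the same charge, so the same 0.6543 mol of electrons passes through cell 2.
Ag⁺ + e⁻ → Ag, so n(Ag) = 0.6543 / 1 = 0.6543 mol.
m(Ag) = 0.6543 × 107.87 = 70.6 g.

70.6 g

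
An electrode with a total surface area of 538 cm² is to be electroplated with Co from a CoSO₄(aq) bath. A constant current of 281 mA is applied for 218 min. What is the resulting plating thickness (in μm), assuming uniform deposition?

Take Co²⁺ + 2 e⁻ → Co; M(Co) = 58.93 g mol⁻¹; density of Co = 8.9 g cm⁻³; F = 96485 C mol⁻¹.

Q = I·t = 0.2810 × 13080 = 3675 C; n(e⁻) = 0.03809 mol.
n(Co) = n(e⁻)/2 = 0.01905 mol, so m = 0.01905 × 58.93 = 1.122 g.
Volume = m/ρ = 1.122 / 8.9 = 0.1261 cm³.
Thickness = V/A = 0.1261 / 538 = 2.34 × 10⁻⁴ cm = 2.34 μm.

2.34 μm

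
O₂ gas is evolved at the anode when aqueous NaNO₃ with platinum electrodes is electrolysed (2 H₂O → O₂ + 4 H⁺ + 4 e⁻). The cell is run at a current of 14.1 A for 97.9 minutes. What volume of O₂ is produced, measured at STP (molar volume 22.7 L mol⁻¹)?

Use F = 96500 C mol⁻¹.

4.87 L

Q = I·t = 14.10 A × 5874.0 s = 82820 C.
n(e⁻) = Q/F = 82820 / 96500 = 0.8583 mol.
4 electrons are transferred per O₂ molecule, so n(O₂) = 0.8583 / 4 = 0.2146 mol.
V = n × V_m = 0.2146 × 22.7 = 4.87 L.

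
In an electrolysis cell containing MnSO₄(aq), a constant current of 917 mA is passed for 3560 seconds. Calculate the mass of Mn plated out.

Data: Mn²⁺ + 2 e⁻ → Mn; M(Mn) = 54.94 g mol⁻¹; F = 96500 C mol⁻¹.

0.929 g

Q = I·t = 0.9170 A × 3560.0 s = 3265 C.
n(e⁻) = Q/F = 3265 / 96500 = 0.03383 mol.
Mn²⁺ + 2 e⁻ → Mn, so n(Mn) = n(e⁻)/2 = 0.01691 mol.
m = n·M = 0.01691 × 54.94 = 0.929 g.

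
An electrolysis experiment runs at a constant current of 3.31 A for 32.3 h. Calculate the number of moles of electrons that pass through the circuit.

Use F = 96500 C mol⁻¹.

3.99 mol

Q = I·t = 3.310 A × 116280 s = 384900 C.
n(e⁻) = Q/F = 384900 / 96500 = 3.99 mol.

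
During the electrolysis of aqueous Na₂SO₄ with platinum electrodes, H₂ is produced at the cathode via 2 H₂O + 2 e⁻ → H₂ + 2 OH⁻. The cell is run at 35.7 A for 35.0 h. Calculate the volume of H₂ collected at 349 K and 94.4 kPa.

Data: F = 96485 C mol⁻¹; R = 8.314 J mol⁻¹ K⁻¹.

Q = I·t = 35.70 A × 126000 s = 4498000 C.
n(e⁻) = Q/F = 4498000 / 96485 = 46.62 mol.
2 electrons are transferred per H₂ molecule, so n(H₂) = 46.62 / 2 = 23.31 mol.
V = nRT/P = (23.31 × 8.314 × 349) / (94.4 × 10³ Pa) = 0.716 m³ = 716 L.

716 L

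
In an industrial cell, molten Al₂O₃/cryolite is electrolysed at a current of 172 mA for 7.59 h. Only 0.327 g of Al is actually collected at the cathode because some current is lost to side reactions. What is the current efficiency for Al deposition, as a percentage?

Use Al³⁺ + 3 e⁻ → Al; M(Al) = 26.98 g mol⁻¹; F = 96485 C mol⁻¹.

74.6 %

Q = I·t = 0.1720 × 27324 = 4700 C; n(e⁻) = 4700/96485 = 0.04871 mol.
Theoretical n(Al) = n(e⁻)/3 = 0.01624 mol, i.e. m_theo = 0.01624 × 26.98 = 0.4381 g.
Efficiency = m_actual / m_theo = 0.327 / 0.4381 = 74.6 %.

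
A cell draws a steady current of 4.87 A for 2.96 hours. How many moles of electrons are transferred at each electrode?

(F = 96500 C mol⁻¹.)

0.538 mol

Q = I·t = 4.870 A × 10656 s = 51890 C.
n(e⁻) = Q/F = 51890 / 96500 = 0.538 mol.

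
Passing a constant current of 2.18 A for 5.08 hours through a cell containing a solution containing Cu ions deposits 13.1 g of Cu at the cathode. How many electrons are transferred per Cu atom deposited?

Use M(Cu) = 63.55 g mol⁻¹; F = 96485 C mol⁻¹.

Q = I·t = 2.180 A × 18288 s = 39870 C, so n(e⁻) = 39870/96485 = 0.4132 mol.
n(Cu) deposited = 13.1 / 63.55 = 0.2061 mol.
Electrons per atom = n(e⁻)/n(Cu) = 0.4132 / 0.2061 = 2.00 ≈ 2, so the ion is Cu²⁺.

2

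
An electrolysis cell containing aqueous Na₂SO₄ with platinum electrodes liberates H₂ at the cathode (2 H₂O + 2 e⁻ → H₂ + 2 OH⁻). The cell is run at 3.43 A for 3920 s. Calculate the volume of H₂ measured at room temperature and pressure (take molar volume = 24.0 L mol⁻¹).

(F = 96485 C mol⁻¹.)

Q = I·t = 3.430 A × 3920.0 s = 13450 C.
n(e⁻) = Q/F = 13450 / 96485 = 0.1394 mol.
2 electrons are transferred per H₂ molecule, so n(H₂) = 0.1394 / 2 = 0.06968 mol.
V = n × V_m = 0.06968 × 24.0 = 1.67 L.

1.67 L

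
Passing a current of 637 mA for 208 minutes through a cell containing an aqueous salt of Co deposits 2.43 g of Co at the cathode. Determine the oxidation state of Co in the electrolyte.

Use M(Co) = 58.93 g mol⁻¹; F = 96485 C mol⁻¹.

Q = I·t = 0.6370 A × 12480 s = 7950 C, so n(e⁻) = 7950/96485 = 0.08239 mol.
n(Co) deposited = 2.43 / 58.93 = 0.04124 mol.
Electrons per atom = n(e⁻)/n(Co) = 0.08239 / 0.04124 = 2.00 ≈ 2, so the ion is Co²⁺.

+2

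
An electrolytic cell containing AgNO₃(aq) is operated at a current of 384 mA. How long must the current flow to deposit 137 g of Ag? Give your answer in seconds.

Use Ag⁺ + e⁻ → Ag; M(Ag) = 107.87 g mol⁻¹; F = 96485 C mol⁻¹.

n(Ag) = m/M = 137 / 107.87 = 1.270 mol.
Each Ag atom requires 1 electron, so n(e⁻) = 1 × 1.270 = 1.270 mol.
Q = n(e⁻)·F = 1.270 × 96485 = 122500 C.
t = Q/I = 122500 / 0.3840 A = 319100 s.

3.19 × 10⁵ s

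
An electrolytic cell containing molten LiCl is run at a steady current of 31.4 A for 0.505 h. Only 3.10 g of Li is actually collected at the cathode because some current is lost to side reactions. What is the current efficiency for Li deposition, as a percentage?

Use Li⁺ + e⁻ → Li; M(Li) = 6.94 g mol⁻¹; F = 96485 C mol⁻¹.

Q = I·t = 31.40 × 1818.0 = 57090 C; n(e⁻) = 57090/96485 = 0.5916 mol.
Theoretical n(Li) = n(e⁻)/1 = 0.5916 mol, i.e. m_theo = 0.5916 × 6.94 = 4.106 g.
Efficiency = m_actual / m_theo = 3.10 / 4.106 = 75.5 %.

75.5 %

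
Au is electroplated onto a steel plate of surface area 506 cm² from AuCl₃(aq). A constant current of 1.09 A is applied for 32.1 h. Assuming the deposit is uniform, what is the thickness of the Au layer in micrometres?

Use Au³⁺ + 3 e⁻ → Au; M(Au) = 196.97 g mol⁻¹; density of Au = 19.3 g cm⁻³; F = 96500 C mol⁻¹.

87.8 μm

Q = I·t = 1.090 × 115560 = 126000 C; n(e⁻) = 1.305 mol.
n(Au) = n(e⁻)/3 = 0.4351 mol, so m = 0.4351 × 196.97 = 85.70 g.
Volume = m/ρ = 85.70 / 19.3 = 4.440 cm³.
Thickness = V/A = 4.440 / 506 = 0.00878 cm = 87.8 μm.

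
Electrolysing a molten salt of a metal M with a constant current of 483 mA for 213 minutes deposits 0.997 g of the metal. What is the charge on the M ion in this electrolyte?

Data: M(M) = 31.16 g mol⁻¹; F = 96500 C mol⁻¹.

Q = I·t = 0.4830 A × 12780 s = 6173 C, so n(e⁻) = 6173/96500 = 0.06397 mol.
n(M) deposited = 0.997 / 31.16 = 0.03200 mol.
Electrons per atom = n(e⁻)/n(M) = 0.06397 / 0.03200 = 2.00 ≈ 2, so the ion is M²⁺.

+2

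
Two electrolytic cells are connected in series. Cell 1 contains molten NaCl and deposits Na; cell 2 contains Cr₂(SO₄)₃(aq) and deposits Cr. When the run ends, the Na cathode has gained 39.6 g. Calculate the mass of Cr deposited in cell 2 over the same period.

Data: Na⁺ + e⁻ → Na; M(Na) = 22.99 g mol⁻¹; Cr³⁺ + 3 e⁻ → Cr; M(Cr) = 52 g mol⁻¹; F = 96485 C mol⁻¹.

29.9 g

n(Na) = 39.6 / 22.99 = 1.722 mol.
Since Na⁺ + e⁻ → Na, n(e⁻) passed = 1 × 1.722 = 1.722 mol.
Cells in series carry the same charge, so the same 1.722 mol of electrons passes through cell 2.
Cr³⁺ + 3 e⁻ → Cr, so n(Cr) = 1.722 / 3 = 0.5742 mol.
m(Cr) = 0.5742 × 52 = 29.9 g.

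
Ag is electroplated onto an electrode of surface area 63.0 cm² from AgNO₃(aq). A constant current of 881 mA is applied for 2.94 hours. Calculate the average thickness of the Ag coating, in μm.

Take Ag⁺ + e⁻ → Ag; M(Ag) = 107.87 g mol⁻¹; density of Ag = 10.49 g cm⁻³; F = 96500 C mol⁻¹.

Q = I·t = 0.8810 × 10584 = 9325 C; n(e⁻) = 0.09663 mol.
n(Ag) = n(e⁻)/1 = 0.09663 mol, so m = 0.09663 × 107.87 = 10.42 g.
Volume = m/ρ = 10.42 / 10.49 = 0.9936 cm³.
Thickness = V/A = 0.9936 / 63.0 = 0.0158 cm = 158 μm.

158 μm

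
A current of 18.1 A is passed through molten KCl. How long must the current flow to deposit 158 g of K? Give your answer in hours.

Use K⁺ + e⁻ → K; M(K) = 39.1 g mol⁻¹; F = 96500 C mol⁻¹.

n(K) = m/M = 158 / 39.1 = 4.041 mol.
Each K atom requires 1 electron, so n(e⁻) = 1 × 4.041 = 4.041 mol.
Q = n(e⁻)·F = 4.041 × 96500 = 389900 C.
t = Q/I = 389900 / 18.10 A = 21540 s = 5.98 h.

5.98 h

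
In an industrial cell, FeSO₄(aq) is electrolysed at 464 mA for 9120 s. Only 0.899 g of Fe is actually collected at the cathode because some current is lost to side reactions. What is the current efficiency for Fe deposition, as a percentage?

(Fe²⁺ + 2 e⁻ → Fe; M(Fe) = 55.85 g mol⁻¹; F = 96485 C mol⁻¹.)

73.4 %

Q = I·t = 0.4640 × 9120.0 = 4232 C; n(e⁻) = 4232/96485 = 0.04386 mol.
Theoretical n(Fe) = n(e⁻)/2 = 0.02193 mol, i.e. m_theo = 0.02193 × 55.85 = 1.225 g.
Efficiency = m_actual / m_theo = 0.899 / 1.225 = 73.4 %.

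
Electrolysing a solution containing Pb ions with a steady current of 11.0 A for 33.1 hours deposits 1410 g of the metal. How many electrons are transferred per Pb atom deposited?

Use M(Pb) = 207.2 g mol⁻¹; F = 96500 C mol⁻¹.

Q = I·t = 11.00 A × 119160 s = 1311000 C, so n(e⁻) = 1311000/96500 = 13.58 mol.
n(Pb) deposited = 1410 / 207.2 = 6.805 mol.
Electrons per atom = n(e⁻)/n(Pb) = 13.58 / 6.805 = 2.00 ≈ 2, so the ion is Pb²⁺.

2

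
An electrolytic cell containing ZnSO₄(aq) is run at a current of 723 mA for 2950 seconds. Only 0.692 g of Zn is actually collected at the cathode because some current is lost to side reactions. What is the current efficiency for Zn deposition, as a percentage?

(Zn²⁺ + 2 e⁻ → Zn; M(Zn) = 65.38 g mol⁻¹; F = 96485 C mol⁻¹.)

Q = I·t = 0.7230 × 2950.0 = 2133 C; n(e⁻) = 2133/96485 = 0.02211 mol.
Theoretical n(Zn) = n(e⁻)/2 = 0.01105 mol, i.e. m_theo = 0.01105 × 65.38 = 0.7226 g.
Efficiency = m_actual / m_theo = 0.692 / 0.7226 = 95.8 %.

95.8 %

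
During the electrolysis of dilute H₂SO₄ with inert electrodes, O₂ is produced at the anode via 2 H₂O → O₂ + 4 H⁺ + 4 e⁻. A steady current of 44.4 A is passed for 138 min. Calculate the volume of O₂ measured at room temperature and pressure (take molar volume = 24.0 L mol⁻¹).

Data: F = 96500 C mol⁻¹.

Q = I·t = 44.40 A × 8280.0 s = 367600 C.
n(e⁻) = Q/F = 367600 / 96500 = 3.810 mol.
4 electrons are transferred per O₂ molecule, so n(O₂) = 3.810 / 4 = 0.9524 mol.
V = n × V_m = 0.9524 × 24.0 = 22.9 L.

22.9 L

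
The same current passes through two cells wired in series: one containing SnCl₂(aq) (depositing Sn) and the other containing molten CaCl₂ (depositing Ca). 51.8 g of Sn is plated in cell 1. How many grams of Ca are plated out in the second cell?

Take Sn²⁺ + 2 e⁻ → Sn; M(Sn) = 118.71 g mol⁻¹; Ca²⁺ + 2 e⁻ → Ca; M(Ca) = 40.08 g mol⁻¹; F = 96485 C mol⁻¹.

17.5 g

n(Sn) = 51.8 / 118.71 = 0.4364 mol.
Since Sn²⁺ + 2 e⁻ → Sn, n(e⁻) passed = 2 × 0.4364 = 0.8727 mol.
Cells in series carry the same charge, so the same 0.8727 mol of electrons passes through cell 2.
Ca²⁺ + 2 e⁻ → Ca, so n(Ca) = 0.8727 / 2 = 0.4364 mol.
m(Ca) = 0.4364 × 40.08 = 17.5 g.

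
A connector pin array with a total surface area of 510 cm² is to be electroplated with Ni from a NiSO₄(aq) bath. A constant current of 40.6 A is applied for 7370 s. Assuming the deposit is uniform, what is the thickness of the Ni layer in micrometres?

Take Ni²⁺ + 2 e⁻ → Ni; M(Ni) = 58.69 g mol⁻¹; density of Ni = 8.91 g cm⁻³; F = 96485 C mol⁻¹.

200 μm

Q = I·t = 40.60 × 7370.0 = 299200 C; n(e⁻) = 3.101 mol.
n(Ni) = n(e⁻)/2 = 1.551 mol, so m = 1.551 × 58.69 = 91.01 g.
Volume = m/ρ = 91.01 / 8.91 = 10.21 cm³.
Thickness = V/A = 10.21 / 510 = 0.0200 cm = 200 μm.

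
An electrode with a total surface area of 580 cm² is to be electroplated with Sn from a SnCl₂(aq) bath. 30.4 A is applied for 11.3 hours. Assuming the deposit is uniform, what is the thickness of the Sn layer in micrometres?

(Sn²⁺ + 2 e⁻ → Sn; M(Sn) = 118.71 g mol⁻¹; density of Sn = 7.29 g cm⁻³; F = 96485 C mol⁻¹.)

1800 μm

Q = I·t = 30.40 × 40680 = 1237000 C; n(e⁻) = 12.82 mol.
n(Sn) = n(e⁻)/2 = 6.409 mol, so m = 6.409 × 118.71 = 760.8 g.
Volume = m/ρ = 760.8 / 7.29 = 104.4 cm³.
Thickness = V/A = 104.4 / 580 = 0.180 cm = 1800 μm.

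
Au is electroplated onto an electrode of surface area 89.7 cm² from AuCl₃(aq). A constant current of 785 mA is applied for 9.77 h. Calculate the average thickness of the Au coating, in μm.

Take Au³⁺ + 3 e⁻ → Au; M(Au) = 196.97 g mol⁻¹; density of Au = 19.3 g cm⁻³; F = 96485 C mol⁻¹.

Q = I·t = 0.7850 × 35172 = 27610 C; n(e⁻) = 0.2862 mol.
n(Au) = n(e⁻)/3 = 0.09539 mol, so m = 0.09539 × 196.97 = 18.79 g.
Volume = m/ρ = 18.79 / 19.3 = 0.9735 cm³.
Thickness = V/A = 0.9735 / 89.7 = 0.0109 cm = 109 μm.

109 μm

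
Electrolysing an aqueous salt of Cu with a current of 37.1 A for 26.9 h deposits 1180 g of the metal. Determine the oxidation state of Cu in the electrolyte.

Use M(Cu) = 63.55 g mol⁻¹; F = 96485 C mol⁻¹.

Q = I·t = 37.10 A × 96840 s = 3593000 C, so n(e⁻) = 3593000/96485 = 37.24 mol.
n(Cu) deposited = 1180 / 63.55 = 18.57 mol.
Electrons per atom = n(e⁻)/n(Cu) = 37.24 / 18.57 = 2.01 ≈ 2, so the ion is Cu²⁺.

+2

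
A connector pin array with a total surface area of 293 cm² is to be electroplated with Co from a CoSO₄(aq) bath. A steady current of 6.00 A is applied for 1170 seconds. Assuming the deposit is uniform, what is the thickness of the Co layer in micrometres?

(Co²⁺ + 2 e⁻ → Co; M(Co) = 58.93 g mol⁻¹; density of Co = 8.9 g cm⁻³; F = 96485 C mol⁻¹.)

8.22 μm

Q = I·t = 6.000 × 1170.0 = 7020 C; n(e⁻) = 0.07276 mol.
n(Co) = n(e⁻)/2 = 0.03638 mol, so m = 0.03638 × 58.93 = 2.144 g.
Volume = m/ρ = 2.144 / 8.9 = 0.2409 cm³.
Thickness = V/A = 0.2409 / 293 = 8.22 × 10⁻⁴ cm = 8.22 μm.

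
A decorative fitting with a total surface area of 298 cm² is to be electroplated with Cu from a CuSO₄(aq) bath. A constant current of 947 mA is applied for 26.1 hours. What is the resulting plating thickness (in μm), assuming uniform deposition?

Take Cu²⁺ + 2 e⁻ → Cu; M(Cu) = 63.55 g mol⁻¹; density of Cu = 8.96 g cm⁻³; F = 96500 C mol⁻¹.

110 μm

Q = I·t = 0.9470 × 93960 = 88980 C; n(e⁻) = 0.9221 mol.
n(Cu) = n(e⁻)/2 = 0.4610 mol, so m = 0.4610 × 63.55 = 29.30 g.
Volume = m/ρ = 29.30 / 8.96 = 3.270 cm³.
Thickness = V/A = 3.270 / 298 = 0.0110 cm = 110 μm.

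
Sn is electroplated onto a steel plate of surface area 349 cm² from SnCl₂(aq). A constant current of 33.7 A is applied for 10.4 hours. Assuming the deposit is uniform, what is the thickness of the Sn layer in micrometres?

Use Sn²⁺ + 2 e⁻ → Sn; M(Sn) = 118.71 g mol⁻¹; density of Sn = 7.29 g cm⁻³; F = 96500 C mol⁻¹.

3050 μm

Q = I·t = 33.70 × 37440 = 1262000 C; n(e⁻) = 13.07 mol.
n(Sn) = n(e⁻)/2 = 6.537 mol, so m = 6.537 × 118.71 = 776.1 g.
Volume = m/ρ = 776.1 / 7.29 = 106.5 cm³.
Thickness = V/A = 106.5 / 349 = 0.305 cm = 3050 μm.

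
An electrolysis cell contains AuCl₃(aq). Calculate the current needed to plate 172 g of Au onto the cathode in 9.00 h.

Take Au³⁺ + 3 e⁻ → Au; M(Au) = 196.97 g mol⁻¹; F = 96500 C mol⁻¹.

n(Au) = 172 / 196.97 = 0.8732 mol.
n(e⁻) = 3 × 0.8732 = 2.620 mol.
Q = n(e⁻)·F = 2.620 × 96500 = 252800 C.
I = Q/t = 252800 / 32400 s = 7.80 A.

7.80 A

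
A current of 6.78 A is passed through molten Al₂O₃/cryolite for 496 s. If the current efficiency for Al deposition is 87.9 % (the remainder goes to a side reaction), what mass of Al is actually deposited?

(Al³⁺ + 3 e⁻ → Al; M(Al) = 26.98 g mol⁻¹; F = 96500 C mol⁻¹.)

Q = I·t = 6.780 × 496.00 = 3363 C.
n(e⁻) = 3363/96500 = 0.03485 mol; theoretically n(Al) = 0.03485/3 = 0.01162 mol, m_theo = 0.3134 g.
At 87.9 % efficiency, m_actual = 0.879 × 0.3134 = 0.275 g.

0.275 g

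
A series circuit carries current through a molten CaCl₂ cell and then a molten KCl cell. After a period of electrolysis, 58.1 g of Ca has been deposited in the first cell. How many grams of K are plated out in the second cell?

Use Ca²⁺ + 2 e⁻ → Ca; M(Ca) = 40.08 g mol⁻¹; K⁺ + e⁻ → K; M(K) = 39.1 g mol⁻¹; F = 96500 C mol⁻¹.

n(Ca) = 58.1 / 40.08 = 1.450 mol.
Since Ca²⁺ + 2 e⁻ → Ca, n(e⁻) passed = 2 × 1.450 = 2.899 mol.
Cells in series carry the same charge, so the same 2.899 mol of electrons passes through cell 2.
K⁺ + e⁻ → K, so n(K) = 2.899 / 1 = 2.899 mol.
m(K) = 2.899 × 39.1 = 113 g.

113 g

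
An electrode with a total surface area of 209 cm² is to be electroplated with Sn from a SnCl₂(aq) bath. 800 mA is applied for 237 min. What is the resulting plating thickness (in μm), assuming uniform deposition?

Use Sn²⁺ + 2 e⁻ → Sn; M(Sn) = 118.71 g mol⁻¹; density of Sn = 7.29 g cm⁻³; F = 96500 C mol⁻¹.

45.9 μm

Q = I·t = 0.8000 × 14220 = 11380 C; n(e⁻) = 0.1179 mol.
n(Sn) = n(e⁻)/2 = 0.05894 mol, so m = 0.05894 × 118.71 = 6.997 g.
Volume = m/ρ = 6.997 / 7.29 = 0.9598 cm³.
Thickness = V/A = 0.9598 / 209 = 0.00459 cm = 45.9 μm.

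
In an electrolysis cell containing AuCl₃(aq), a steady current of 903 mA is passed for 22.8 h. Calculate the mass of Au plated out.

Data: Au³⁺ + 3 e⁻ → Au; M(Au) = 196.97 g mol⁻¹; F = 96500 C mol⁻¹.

Q = I·t = 0.9030 A × 82080 s = 74120 C.
n(e⁻) = Q/F = 74120 / 96500 = 0.7681 mol.
Au³⁺ + 3 e⁻ → Au, so n(Au) = n(e⁻)/3 = 0.2560 mol.
m = n·M = 0.2560 × 196.97 = 50.4 g.

50.4 g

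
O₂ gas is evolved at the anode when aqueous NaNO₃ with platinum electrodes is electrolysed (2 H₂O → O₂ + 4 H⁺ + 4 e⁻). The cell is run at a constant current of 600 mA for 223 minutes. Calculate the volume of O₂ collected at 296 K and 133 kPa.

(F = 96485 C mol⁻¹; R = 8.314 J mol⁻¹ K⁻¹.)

0.385 L

Q = I·t = 0.6000 A × 13380 s = 8028 C.
n(e⁻) = Q/F = 8028 / 96485 = 0.08320 mol.
4 electrons are transferred per O₂ molecule, so n(O₂) = 0.08320 / 4 = 0.02080 mol.
V = nRT/P = (0.02080 × 8.314 × 296) / (133 × 10³ Pa) = 3.85 × 10⁻⁴ m³ = 0.385 L.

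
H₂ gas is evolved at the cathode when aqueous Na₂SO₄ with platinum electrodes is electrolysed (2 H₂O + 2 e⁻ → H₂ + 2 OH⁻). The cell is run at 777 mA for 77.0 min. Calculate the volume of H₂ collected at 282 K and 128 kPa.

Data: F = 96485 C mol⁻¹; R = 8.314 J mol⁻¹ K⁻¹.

0.341 L

Q = I·t = 0.7770 A × 4620.0 s = 3590 C.
n(e⁻) = Q/F = 3590 / 96485 = 0.03721 mol.
2 electrons are transferred per H₂ molecule, so n(H₂) = 0.03721 / 2 = 0.01860 mol.
V = nRT/P = (0.01860 × 8.314 × 282) / (128 × 10³ Pa) = 3.41 × 10⁻⁴ m³ = 0.341 L.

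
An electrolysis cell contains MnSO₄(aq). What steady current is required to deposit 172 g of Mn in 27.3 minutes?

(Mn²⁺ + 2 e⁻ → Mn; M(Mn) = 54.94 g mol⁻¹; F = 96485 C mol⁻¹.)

369 A

n(Mn) = 172 / 54.94 = 3.131 mol.
n(e⁻) = 2 × 3.131 = 6.261 mol.
Q = n(e⁻)·F = 6.261 × 96485 = 604100 C.
I = Q/t = 604100 / 1638.0 s = 369 A.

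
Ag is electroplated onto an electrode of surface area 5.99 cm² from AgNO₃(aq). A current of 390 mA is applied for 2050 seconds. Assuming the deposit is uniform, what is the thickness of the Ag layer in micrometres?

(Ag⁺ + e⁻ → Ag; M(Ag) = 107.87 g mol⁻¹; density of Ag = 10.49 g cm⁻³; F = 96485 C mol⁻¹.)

142 μm

Q = I·t = 0.3900 × 2050.0 = 799.5 C; n(e⁻) = 0.008286 mol.
n(Ag) = n(e⁻)/1 = 0.008286 mol, so m = 0.008286 × 107.87 = 0.8938 g.
Volume = m/ρ = 0.8938 / 10.49 = 0.08521 cm³.
Thickness = V/A = 0.08521 / 5.99 = 0.0142 cm = 142 μm.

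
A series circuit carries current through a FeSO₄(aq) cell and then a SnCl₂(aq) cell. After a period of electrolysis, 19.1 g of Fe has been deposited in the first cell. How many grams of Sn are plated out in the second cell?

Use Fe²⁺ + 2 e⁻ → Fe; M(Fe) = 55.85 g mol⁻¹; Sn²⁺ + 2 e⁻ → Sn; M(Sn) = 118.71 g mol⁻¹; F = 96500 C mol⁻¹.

n(Fe) = 19.1 / 55.85 = 0.3420 mol.
Since Fe²⁺ + 2 e⁻ → Fe, n(e⁻) passed = 2 × 0.3420 = 0.6840 mol.
Cells in series carry the same charge, so the same 0.6840 mol of electrons passes through cell 2.
Sn²⁺ + 2 e⁻ → Sn, so n(Sn) = 0.6840 / 2 = 0.3420 mol.
m(Sn) = 0.3420 × 118.71 = 40.6 g.

40.6 g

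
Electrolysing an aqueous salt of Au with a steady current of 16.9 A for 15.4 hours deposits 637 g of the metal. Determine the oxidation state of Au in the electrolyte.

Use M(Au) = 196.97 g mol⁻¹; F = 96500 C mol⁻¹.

+3

Q = I·t = 16.90 A × 55440 s = 936900 C, so n(e⁻) = 936900/96500 = 9.709 mol.
n(Au) deposited = 637 / 196.97 = 3.234 mol.
Electrons per atom = n(e⁻)/n(Au) = 9.709 / 3.234 = 3.00 ≈ 3, so the ion is Au³⁺.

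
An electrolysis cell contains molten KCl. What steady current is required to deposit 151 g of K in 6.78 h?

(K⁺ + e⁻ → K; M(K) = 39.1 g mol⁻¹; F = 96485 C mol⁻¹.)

n(K) = 151 / 39.1 = 3.862 mol.
n(e⁻) = 1 × 3.862 = 3.862 mol.
Q = n(e⁻)·F = 3.862 × 96485 = 372600 C.
I = Q/t = 372600 / 24408 s = 15.3 A.

15.3 A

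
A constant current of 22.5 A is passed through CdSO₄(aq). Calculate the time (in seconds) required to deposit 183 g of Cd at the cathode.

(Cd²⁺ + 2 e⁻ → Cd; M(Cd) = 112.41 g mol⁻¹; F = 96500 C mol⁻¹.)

14000 s

n(Cd) = m/M = 183 / 112.41 = 1.628 mol.
Each Cd atom requires 2 electrons, so n(e⁻) = 2 × 1.628 = 3.256 mol.
Q = n(e⁻)·F = 3.256 × 96500 = 314200 C.
t = Q/I = 314200 / 22.50 A = 13960 s.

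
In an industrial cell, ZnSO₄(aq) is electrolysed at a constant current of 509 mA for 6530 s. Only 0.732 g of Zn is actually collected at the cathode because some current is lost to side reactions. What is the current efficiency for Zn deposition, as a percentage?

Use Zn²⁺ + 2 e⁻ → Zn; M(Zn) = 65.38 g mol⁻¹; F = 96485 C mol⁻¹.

Q = I·t = 0.5090 × 6530.0 = 3324 C; n(e⁻) = 3324/96485 = 0.03445 mol.
Theoretical n(Zn) = n(e⁻)/2 = 0.01722 mol, i.e. m_theo = 0.01722 × 65.38 = 1.126 g.
Efficiency = m_actual / m_theo = 0.732 / 1.126 = 65.0 %.

65.0 %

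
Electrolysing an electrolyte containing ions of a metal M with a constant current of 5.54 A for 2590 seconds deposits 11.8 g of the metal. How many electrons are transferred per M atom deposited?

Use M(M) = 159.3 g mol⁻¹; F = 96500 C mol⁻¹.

Q = I·t = 5.540 A × 2590.0 s = 14350 C, so n(e⁻) = 14350/96500 = 0.1487 mol.
n(M) deposited = 11.8 / 159.3 = 0.07407 mol.
Electrons per atom = n(e⁻)/n(M) = 0.1487 / 0.07407 = 2.01 ≈ 2, so the ion is M²⁺.

2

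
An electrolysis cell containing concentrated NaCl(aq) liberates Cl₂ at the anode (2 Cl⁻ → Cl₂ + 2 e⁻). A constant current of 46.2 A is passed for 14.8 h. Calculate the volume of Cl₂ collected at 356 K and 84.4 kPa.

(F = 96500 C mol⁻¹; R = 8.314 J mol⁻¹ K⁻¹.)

Q = I·t = 46.20 A × 53280 s = 2462000 C.
n(e⁻) = Q/F = 2462000 / 96500 = 25.51 mol.
2 electrons are transferred per Cl₂ molecule, so n(Cl₂) = 25.51 / 2 = 12.75 mol.
V = nRT/P = (12.75 × 8.314 × 356) / (84.4 × 10³ Pa) = 0.447 m³ = 447 L.

447 L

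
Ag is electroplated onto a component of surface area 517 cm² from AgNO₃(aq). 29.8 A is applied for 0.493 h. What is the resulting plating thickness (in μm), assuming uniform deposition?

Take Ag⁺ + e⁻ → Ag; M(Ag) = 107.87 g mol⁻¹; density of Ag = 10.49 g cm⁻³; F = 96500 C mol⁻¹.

Q = I·t = 29.80 × 1774.8 = 52890 C; n(e⁻) = 0.5481 mol.
n(Ag) = n(e⁻)/1 = 0.5481 mol, so m = 0.5481 × 107.87 = 59.12 g.
Volume = m/ρ = 59.12 / 10.49 = 5.636 cm³.
Thickness = V/A = 5.636 / 517 = 0.0109 cm = 109 μm.

109 μm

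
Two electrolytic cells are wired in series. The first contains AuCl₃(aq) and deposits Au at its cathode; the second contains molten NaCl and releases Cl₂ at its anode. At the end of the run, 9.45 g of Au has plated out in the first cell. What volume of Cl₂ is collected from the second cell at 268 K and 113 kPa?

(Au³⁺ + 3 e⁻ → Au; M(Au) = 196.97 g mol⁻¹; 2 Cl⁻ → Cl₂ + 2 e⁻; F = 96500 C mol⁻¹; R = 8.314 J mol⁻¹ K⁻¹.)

1.42 L

n(Au) = 9.45 / 196.97 = 0.04798 mol, so n(e⁻) = 3 × 0.04798 = 0.1439 mol.
The cells are in series, so the same 0.1439 mol of electrons passes through the second cell.
2 Cl⁻ → Cl₂ + 2 e⁻ — 2 mol e⁻ per mol Cl₂, so n(Cl₂) = 0.1439/2 = 0.07197 mol.
V = nRT/P = (0.07197 × 8.314 × 268) / (113 × 10³) = 0.00142 m³ = 1.42 L.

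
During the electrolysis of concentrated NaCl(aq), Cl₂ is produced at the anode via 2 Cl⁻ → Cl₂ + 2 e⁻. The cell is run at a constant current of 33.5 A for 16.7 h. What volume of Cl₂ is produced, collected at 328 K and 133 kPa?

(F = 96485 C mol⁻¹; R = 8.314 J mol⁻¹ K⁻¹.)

214 L

Q = I·t = 33.50 A × 60120 s = 2014000 C.
n(e⁻) = Q/F = 2014000 / 96485 = 20.87 mol.
2 electrons are transferred per Cl₂ molecule, so n(Cl₂) = 20.87 / 2 = 10.44 mol.
V = nRT/P = (10.44 × 8.314 × 328) / (133 × 10³ Pa) = 0.214 m³ = 214 L.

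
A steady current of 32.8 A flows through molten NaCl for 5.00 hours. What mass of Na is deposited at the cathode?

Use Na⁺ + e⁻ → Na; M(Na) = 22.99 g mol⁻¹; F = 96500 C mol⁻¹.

Q = I·t = 32.80 A × 18000 s = 590400 C.
n(e⁻) = Q/F = 590400 / 96500 = 6.118 mol.
Na⁺ + e⁻ → Na, so n(Na) = n(e⁻)/1 = 6.118 mol.
m = n·M = 6.118 × 22.99 = 141 g.

141 g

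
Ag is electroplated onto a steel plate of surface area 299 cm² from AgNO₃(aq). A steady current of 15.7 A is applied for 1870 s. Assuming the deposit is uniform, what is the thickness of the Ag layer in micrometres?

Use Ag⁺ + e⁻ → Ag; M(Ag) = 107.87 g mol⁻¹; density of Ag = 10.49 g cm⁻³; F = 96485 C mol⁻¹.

105 μm

Q = I·t = 15.70 × 1870.0 = 29360 C; n(e⁻) = 0.3043 mol.
n(Ag) = n(e⁻)/1 = 0.3043 mol, so m = 0.3043 × 107.87 = 32.82 g.
Volume = m/ρ = 32.82 / 10.49 = 3.129 cm³.
Thickness = V/A = 3.129 / 299 = 0.0105 cm = 105 μm.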